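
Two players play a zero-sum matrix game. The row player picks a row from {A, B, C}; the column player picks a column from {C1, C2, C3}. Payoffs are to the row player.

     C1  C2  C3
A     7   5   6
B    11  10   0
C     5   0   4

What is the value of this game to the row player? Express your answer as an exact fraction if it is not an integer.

60/11

Row minima: A → 5, B → 0, C → 0; maximin = 5.
Column maxima: C1 → 11, C2 → 10, C3 → 6; minimax = 6.
5 ≠ 6, so there is no saddle point; optimal play is mixed.
C is strictly dominated by A, so the row player never plays it.
C1 is strictly dominated by C2 (it gives the row player strictly more in every row), so the column player never plays it.
On the remaining 2×2 (A, B vs C2, C3):
Let the row player play A with probability p. Expected payoff against C2: 5p + 10(1−p) = −5p + 10; against C3: 6p + 0(1−p) = 6p.
Setting these equal: −5p + 10 = 6p ⇒ −11p = -10 ⇒ p = 10/11, and the value is (-5)·(10/11) + 10 = 60/11.
For the column player: with q = P(C2), equating A's and B's payoffs gives −q + 6 = 10q ⇒ q = 6/11.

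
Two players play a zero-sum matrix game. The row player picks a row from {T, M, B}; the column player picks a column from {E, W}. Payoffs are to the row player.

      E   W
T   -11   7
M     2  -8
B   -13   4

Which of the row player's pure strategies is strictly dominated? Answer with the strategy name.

B

T gives a strictly higher payoff than B against every column: -11 > -13, 7 > 4.
So B is strictly dominated and the row player never plays it.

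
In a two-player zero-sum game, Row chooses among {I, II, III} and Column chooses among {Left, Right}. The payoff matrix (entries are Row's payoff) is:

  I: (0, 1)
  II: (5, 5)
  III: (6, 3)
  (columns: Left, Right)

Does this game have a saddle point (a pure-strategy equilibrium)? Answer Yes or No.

Row minima: I → 0, II → 5, III → 3; maximin = 5.
Column maxima: Left → 6, Right → 5; minimax = 5.
maximin = minimax = 5, so a saddle point exists.

Yes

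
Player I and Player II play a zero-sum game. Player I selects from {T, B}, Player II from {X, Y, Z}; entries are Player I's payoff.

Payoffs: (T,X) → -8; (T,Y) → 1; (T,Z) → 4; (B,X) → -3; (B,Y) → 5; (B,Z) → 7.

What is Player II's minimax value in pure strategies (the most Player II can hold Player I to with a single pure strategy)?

-3

Column maxima: X → -3, Y → 5, Z → 7.
The smallest of these is -3.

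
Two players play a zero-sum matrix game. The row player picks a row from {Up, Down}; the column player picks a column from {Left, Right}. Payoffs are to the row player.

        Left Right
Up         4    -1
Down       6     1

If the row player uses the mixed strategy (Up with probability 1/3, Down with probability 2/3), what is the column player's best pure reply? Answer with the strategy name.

If the column player plays Left, the row player's expected payoff is (1/3)·4 + (2/3)·6 = 16/3.
If the column player plays Right, the row player's expected payoff is (1/3)·(-1) + (2/3)·1 = 1/3.
The column player minimizes the row player's payoff; the smallest is 1/3, so the best response is Right.

Right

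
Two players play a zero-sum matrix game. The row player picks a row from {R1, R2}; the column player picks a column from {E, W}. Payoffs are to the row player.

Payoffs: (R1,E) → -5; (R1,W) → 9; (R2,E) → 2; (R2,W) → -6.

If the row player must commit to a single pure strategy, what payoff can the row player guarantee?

Row minima: R1 → -5, R2 → -6.
The best of these is -5.

-5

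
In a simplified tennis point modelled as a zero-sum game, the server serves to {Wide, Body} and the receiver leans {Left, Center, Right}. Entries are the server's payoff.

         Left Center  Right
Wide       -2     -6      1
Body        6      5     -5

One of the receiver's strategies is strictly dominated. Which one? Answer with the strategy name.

Left

Center holds the server's payoff strictly below Left in every row: -6 < -2, 5 < 6.
So Left is strictly dominated for the receiver.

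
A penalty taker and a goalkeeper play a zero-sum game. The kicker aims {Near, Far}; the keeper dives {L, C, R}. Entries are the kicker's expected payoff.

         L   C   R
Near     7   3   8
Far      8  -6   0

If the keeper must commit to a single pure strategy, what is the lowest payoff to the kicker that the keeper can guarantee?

Column maxima: L → 8, C → 3, R → 8.
The smallest of these is 3.

3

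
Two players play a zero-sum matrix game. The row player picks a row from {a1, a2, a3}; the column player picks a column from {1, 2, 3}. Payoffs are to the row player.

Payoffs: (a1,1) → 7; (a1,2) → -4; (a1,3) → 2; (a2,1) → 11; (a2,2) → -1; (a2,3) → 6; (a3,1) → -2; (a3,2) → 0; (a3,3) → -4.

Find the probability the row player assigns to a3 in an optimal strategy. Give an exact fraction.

7/11

Row minima: a1 → -4, a2 → -1, a3 → -4; maximin = -1.
Column maxima: 1 → 11, 2 → 0, 3 → 6; minimax = 0.
-1 ≠ 0, so there is no saddle point; optimal play is mixed.
a1 is strictly dominated by a2, so the row player never plays it.
1 is strictly dominated by 3 (it gives the row player strictly more in every row), so the column player never plays it.
On the remaining 2×2 (a2, a3 vs 2, 3):
Let the row player play a2 with probability p. Expected payoff against 2: (-1)p + 0(1−p) = −p; against 3: 6p + (-4)(1−p) = 10p − 4.
Setting these equal: −p = 10p − 4 ⇒ −11p = -4 ⇒ p = 4/11, and the value is (-1)·(4/11) = -4/11.
For the column player: with q = P(2), equating a2's and a3's payoffs gives −7q + 6 = 4q − 4 ⇒ q = 10/11.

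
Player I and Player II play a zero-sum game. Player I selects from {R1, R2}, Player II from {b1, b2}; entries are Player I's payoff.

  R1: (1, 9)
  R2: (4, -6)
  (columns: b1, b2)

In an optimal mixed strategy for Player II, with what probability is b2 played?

Row minima: R1 → 1, R2 → -6; maximin = 1.
Column maxima: b1 → 4, b2 → 9; minimax = 4.
1 ≠ 4, so there is no saddle point; optimal play is mixed.
Let Player I play R1 with probability p. Expected payoff against b1: 1p + 4(1−p) = −3p + 4; against b2: 9p + (-6)(1−p) = 15p − 6.
Setting these equal: −3p + 4 = 15p − 6 ⇒ −18p = -10 ⇒ p = 5/9, and the value is (-3)·(5/9) + 4 = 7/3.
For Player II: with q = P(b1), equating R1's and R2's payoffs gives −8q + 9 = 10q − 6 ⇒ q = 5/6.

1/6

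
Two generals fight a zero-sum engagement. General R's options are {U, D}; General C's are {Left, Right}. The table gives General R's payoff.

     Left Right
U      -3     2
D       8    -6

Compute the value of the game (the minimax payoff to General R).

-2/19

Row minima: U → -3, D → -6; maximin = -3.
Column maxima: Left → 8, Right → 2; minimax = 2.
-3 ≠ 2, so there is no saddle point; optimal play is mixed.
Let General R play U with probability p. Expected payoff against Left: (-3)p + 8(1−p) = −11p + 8; against Right: 2p + (-6)(1−p) = 8p − 6.
Setting these equal: −11p + 8 = 8p − 6 ⇒ −19p = -14 ⇒ p = 14/19, and the value is (-11)·(14/19) + 8 = -2/19.
For General C: with q = P(Left), equating U's and D's payoffs gives −5q + 2 = 14q − 6 ⇒ q = 8/19.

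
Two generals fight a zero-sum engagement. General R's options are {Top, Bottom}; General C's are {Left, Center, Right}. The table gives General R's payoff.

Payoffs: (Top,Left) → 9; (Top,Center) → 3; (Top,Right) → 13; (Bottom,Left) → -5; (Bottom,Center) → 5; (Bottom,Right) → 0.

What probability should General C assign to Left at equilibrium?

1/8

Row minima: Top → 3, Bottom → -5; maximin = 3.
Column maxima: Left → 9, Center → 5, Right → 13; minimax = 5.
3 ≠ 5, so there is no saddle point; optimal play is mixed.
Right is strictly dominated by Left (it gives General R strictly more in every row), so General C never plays it.
On the remaining 2×2 (Top, Bottom vs Left, Center):
Let General R play Top with probability p. Expected payoff against Left: 9p + (-5)(1−p) = 14p − 5; against Center: 3p + 5(1−p) = −2p + 5.
Setting these equal: 14p − 5 = −2p + 5 ⇒ 16p = 10 ⇒ p = 5/8, and the value is (14)·(5/8) − 5 = 15/4.
For General C: with q = P(Left), equating Top's and Bottom's payoffs gives 6q + 3 = −10q + 5 ⇒ q = 1/8.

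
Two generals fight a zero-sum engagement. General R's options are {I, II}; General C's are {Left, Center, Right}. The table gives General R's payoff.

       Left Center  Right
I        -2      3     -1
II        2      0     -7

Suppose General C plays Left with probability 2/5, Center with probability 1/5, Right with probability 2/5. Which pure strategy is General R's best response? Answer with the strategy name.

I

Expected payoff of I: (2/5)·(-2) + (1/5)·3 + (2/5)·(-1) = -3/5.
Expected payoff of II: (2/5)·2 + (1/5)·0 + (2/5)·(-7) = -2.
The largest is -3/5, so General R's best response is I.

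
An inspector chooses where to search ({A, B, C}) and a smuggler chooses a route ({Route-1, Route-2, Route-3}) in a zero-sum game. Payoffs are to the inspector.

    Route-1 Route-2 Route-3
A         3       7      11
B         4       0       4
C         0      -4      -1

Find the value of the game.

7/2

Row minima: A → 3, B → 0, C → -4; maximin = 3.
Column maxima: Route-1 → 4, Route-2 → 7, Route-3 → 11; minimax = 4.
3 ≠ 4, so there is no saddle point; optimal play is mixed.
C is strictly dominated by A, so the inspector never plays it.
Route-3 is strictly dominated by Route-2 (it gives the inspector strictly more in every row), so the smuggler never plays it.
On the remaining 2×2 (A, B vs Route-1, Route-2):
Let the inspector play A with probability p. Expected payoff against Route-1: 3p + 4(1−p) = −p + 4; against Route-2: 7p + 0(1−p) = 7p.
Setting these equal: −p + 4 = 7p ⇒ −8p = -4 ⇒ p = 1/2, and the value is (-1)·(1/2) + 4 = 7/2.
For the smuggler: with q = P(Route-1), equating A's and B's payoffs gives −4q + 7 = 4q ⇒ q = 7/8.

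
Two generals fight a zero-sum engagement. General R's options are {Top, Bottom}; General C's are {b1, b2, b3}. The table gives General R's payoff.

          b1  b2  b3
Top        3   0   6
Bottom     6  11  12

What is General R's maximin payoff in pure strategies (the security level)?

6

Row minima: Top → 0, Bottom → 6.
The best of these is 6.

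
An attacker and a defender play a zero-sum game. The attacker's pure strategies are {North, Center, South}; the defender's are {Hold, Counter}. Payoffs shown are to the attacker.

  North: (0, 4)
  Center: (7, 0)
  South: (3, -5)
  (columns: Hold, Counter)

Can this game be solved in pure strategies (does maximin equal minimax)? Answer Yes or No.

Row minima: North → 0, Center → 0, South → -5; maximin = 0.
Column maxima: Hold → 7, Counter → 4; minimax = 4.
0 ≠ 4, so no pure-strategy equilibrium exists.

No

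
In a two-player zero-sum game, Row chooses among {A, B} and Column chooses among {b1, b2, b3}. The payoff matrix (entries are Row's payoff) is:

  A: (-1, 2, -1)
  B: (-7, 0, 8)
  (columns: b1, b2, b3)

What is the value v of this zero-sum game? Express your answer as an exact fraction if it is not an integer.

-1

Row minima: A → -1, B → -7; maximin = -1.
Column maxima: b1 → -1, b2 → 2, b3 → 8; minimax = -1.
Since maximin = minimax = -1, there is a saddle point and the value is -1.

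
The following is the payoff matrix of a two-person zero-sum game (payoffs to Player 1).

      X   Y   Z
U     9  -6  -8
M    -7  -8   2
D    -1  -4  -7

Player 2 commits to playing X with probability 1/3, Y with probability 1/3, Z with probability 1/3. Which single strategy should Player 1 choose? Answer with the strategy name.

Expected payoff of U: (1/3)·9 + (1/3)·(-6) + (1/3)·(-8) = -5/3.
Expected payoff of M: (1/3)·(-7) + (1/3)·(-8) + (1/3)·2 = -13/3.
Expected payoff of D: (1/3)·(-1) + (1/3)·(-4) + (1/3)·(-7) = -4.
The largest is -5/3, so Player 1's best response is U.

U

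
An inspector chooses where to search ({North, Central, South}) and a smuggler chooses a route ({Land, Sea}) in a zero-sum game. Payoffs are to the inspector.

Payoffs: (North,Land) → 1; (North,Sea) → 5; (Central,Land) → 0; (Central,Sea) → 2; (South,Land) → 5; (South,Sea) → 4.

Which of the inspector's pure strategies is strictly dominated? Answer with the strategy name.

Central

North gives a strictly higher payoff than Central against every column: 1 > 0, 5 > 2.
So Central is strictly dominated and the inspector never plays it.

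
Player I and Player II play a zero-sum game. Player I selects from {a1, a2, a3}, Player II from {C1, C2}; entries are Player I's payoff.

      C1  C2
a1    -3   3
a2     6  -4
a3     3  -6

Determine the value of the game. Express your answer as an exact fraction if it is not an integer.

Row minima: a1 → -3, a2 → -4, a3 → -6; maximin = -3.
Column maxima: C1 → 6, C2 → 3; minimax = 3.
-3 ≠ 3, so there is no saddle point; optimal play is mixed.
a3 is strictly dominated by a2, so Player I never plays it.
On the remaining 2×2 (a1, a2 vs C1, C2):
Let Player I play a1 with probability p. Expected payoff against C1: (-3)p + 6(1−p) = −9p + 6; against C2: 3p + (-4)(1−p) = 7p − 4.
Setting these equal: −9p + 6 = 7p − 4 ⇒ −16p = -10 ⇒ p = 5/8, and the value is (-9)·(5/8) + 6 = 3/8.
For Player II: with q = P(C1), equating a1's and a2's payoffs gives −6q + 3 = 10q − 4 ⇒ q = 7/16.

3/8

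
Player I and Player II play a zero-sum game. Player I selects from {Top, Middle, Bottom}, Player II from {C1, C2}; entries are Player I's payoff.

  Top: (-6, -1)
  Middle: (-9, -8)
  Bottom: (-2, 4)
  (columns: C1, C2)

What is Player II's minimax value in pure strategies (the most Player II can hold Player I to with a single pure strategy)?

Column maxima: C1 → -2, C2 → 4.
The smallest of these is -2.

-2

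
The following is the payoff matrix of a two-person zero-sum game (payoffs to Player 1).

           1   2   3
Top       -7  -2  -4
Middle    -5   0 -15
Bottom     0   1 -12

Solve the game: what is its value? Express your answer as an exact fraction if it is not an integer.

-28/5

Row minima: Top → -7, Middle → -15, Bottom → -12; maximin = -7.
Column maxima: 1 → 0, 2 → 1, 3 → -4; minimax = -4.
-7 ≠ -4, so there is no saddle point; optimal play is mixed.
Middle is strictly dominated by Bottom, so Player 1 never plays it.
2 is strictly dominated by 1 (it gives Player 1 strictly more in every row), so Player 2 never plays it.
On the remaining 2×2 (Top, Bottom vs 1, 3):
Let Player 1 play Top with probability p. Expected payoff against 1: (-7)p + 0(1−p) = −7p; against 3: (-4)p + (-12)(1−p) = 8p − 12.
Setting these equal: −7p = 8p − 12 ⇒ −15p = -12 ⇒ p = 4/5, and the value is (-7)·(4/5) = -28/5.
For Player 2: with q = P(1), equating Top's and Bottom's payoffs gives −3q − 4 = 12q − 12 ⇒ q = 8/15.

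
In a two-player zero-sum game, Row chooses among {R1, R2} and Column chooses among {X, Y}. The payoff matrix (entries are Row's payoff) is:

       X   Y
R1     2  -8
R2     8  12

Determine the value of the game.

Row minima: R1 → -8, R2 → 8; maximin = 8.
Column maxima: X → 8, Y → 12; minimax = 8.
Since maximin = minimax = 8, there is a saddle point and the value is 8.

8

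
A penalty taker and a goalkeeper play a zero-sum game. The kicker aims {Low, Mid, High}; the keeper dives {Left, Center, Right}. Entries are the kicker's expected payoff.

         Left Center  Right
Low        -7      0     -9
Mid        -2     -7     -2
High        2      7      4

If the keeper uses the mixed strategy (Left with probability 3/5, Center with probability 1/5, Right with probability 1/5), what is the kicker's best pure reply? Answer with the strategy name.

Expected payoff of Low: (3/5)·(-7) + (1/5)·0 + (1/5)·(-9) = -6.
Expected payoff of Mid: (3/5)·(-2) + (1/5)·(-7) + (1/5)·(-2) = -3.
Expected payoff of High: (3/5)·2 + (1/5)·7 + (1/5)·4 = 17/5.
The largest is 17/5, so the kicker's best response is High.

High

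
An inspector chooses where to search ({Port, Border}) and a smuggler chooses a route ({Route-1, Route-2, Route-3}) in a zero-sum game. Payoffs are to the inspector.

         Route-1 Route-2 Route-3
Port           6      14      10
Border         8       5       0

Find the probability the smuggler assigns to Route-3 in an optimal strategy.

Row minima: Port → 6, Border → 0; maximin = 6.
Column maxima: Route-1 → 8, Route-2 → 14, Route-3 → 10; minimax = 8.
6 ≠ 8, so there is no saddle point; optimal play is mixed.
Route-2 is strictly dominated by Route-3 (it gives the inspector strictly more in every row), so the smuggler never plays it.
On the remaining 2×2 (Port, Border vs Route-1, Route-3):
Let the inspector play Port with probability p. Expected payoff against Route-1: 6p + 8(1−p) = −2p + 8; against Route-3: 10p + 0(1−p) = 10p.
Setting these equal: −2p + 8 = 10p ⇒ −12p = -8 ⇒ p = 2/3, and the value is (-2)·(2/3) + 8 = 20/3.
For the smuggler: with q = P(Route-1), equating Port's and Border's payoffs gives −4q + 10 = 8q ⇒ q = 5/6.

1/6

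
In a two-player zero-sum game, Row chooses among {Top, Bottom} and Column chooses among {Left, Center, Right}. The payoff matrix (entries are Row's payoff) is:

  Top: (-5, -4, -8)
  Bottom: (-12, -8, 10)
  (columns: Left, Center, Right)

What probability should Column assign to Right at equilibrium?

7/25

Row minima: Top → -8, Bottom → -12; maximin = -8.
Column maxima: Left → -5, Center → -4, Right → 10; minimax = -5.
-8 ≠ -5, so there is no saddle point; optimal play is mixed.
Center is strictly dominated by Left (it gives Row strictly more in every row), so Column never plays it.
On the remaining 2×2 (Top, Bottom vs Left, Right):
Let Row play Top with probability p. Expected payoff against Left: (-5)p + (-12)(1−p) = 7p − 12; against Right: (-8)p + 10(1−p) = −18p + 10.
Setting these equal: 7p − 12 = −18p + 10 ⇒ 25p = 22 ⇒ p = 22/25, and the value is (7)·(22/25) − 12 = -146/25.
For Column: with q = P(Left), equating Top's and Bottom's payoffs gives 3q − 8 = −22q + 10 ⇒ q = 18/25.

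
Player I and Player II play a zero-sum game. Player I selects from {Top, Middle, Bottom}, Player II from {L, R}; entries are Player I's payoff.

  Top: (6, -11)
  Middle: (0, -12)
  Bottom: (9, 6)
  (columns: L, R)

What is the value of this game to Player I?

Row minima: Top → -11, Middle → -12, Bottom → 6; maximin = 6.
Column maxima: L → 9, R → 6; minimax = 6.
Since maximin = minimax = 6, there is a saddle point and the value is 6.

6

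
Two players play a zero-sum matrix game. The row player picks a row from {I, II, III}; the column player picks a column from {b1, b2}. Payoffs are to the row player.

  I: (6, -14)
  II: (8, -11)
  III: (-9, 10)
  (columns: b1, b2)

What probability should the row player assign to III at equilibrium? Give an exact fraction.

Row minima: I → -14, II → -11, III → -9; maximin = -9.
Column maxima: b1 → 8, b2 → 10; minimax = 8.
-9 ≠ 8, so there is no saddle point; optimal play is mixed.
I is strictly dominated by II, so the row player never plays it.
On the remaining 2×2 (II, III vs b1, b2):
Let the row player play II with probability p. Expected payoff against b1: 8p + (-9)(1−p) = 17p − 9; against b2: (-11)p + 10(1−p) = −21p + 10.
Setting these equal: 17p − 9 = −21p + 10 ⇒ 38p = 19 ⇒ p = 1/2, and the value is (17)·(1/2) − 9 = -1/2.
For the column player: with q = P(b1), equating II's and III's payoffs gives 19q − 11 = −19q + 10 ⇒ q = 21/38.

1/2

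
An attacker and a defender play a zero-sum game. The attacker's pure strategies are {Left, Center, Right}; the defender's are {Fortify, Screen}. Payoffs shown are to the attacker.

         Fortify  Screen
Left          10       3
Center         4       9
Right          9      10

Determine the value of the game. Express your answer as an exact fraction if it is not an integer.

73/8

Row minima: Left → 3, Center → 4, Right → 9; maximin = 9.
Column maxima: Fortify → 10, Screen → 10; minimax = 10.
9 ≠ 10, so there is no saddle point; optimal play is mixed.
Center is strictly dominated by Right, so the attacker never plays it.
On the remaining 2×2 (Left, Right vs Fortify, Screen):
Let the attacker play Left with probability p. Expected payoff against Fortify: 10p + 9(1−p) = p + 9; against Screen: 3p + 10(1−p) = −7p + 10.
Setting these equal: p + 9 = −7p + 10 ⇒ 8p = 1 ⇒ p = 1/8, and the value is (1)·(1/8) + 9 = 73/8.
For the defender: with q = P(Fortify), equating Left's and Right's payoffs gives 7q + 3 = −q + 10 ⇒ q = 7/8.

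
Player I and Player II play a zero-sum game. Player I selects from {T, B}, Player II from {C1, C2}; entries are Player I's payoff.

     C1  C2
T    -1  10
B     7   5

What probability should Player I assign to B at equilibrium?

Row minima: T → -1, B → 5; maximin = 5.
Column maxima: C1 → 7, C2 → 10; minimax = 7.
5 ≠ 7, so there is no saddle point; optimal play is mixed.
Let Player I play T with probability p. Expected payoff against C1: (-1)p + 7(1−p) = −8p + 7; against C2: 10p + 5(1−p) = 5p + 5.
Setting these equal: −8p + 7 = 5p + 5 ⇒ −13p = -2 ⇒ p = 2/13, and the value is (-8)·(2/13) + 7 = 75/13.
For Player II: with q = P(C1), equating T's and B's payoffs gives −11q + 10 = 2q + 5 ⇒ q = 5/13.

11/13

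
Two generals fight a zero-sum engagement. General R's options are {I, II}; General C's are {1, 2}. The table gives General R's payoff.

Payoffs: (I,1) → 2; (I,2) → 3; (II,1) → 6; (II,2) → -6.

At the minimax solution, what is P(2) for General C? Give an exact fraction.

4/13

Row minima: I → 2, II → -6; maximin = 2.
Column maxima: 1 → 6, 2 → 3; minimax = 3.
2 ≠ 3, so there is no saddle point; optimal play is mixed.
Let General R play I with probability p. Expected payoff against 1: 2p + 6(1−p) = −4p + 6; against 2: 3p + (-6)(1−p) = 9p − 6.
Setting these equal: −4p + 6 = 9p − 6 ⇒ −13p = -12 ⇒ p = 12/13, and the value is (-4)·(12/13) + 6 = 30/13.
For General C: with q = P(1), equating I's and II's payoffs gives −q + 3 = 12q − 6 ⇒ q = 9/13.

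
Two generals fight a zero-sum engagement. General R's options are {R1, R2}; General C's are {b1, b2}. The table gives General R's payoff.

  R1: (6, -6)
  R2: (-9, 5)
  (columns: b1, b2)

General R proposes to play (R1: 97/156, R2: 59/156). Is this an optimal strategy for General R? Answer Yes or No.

Against b1 this mix gives (97/156)·6 + (59/156)·(-9) = 17/52.
Against b2 this mix gives (97/156)·(-6) + (59/156)·5 = -287/156.
General C will play b2, holding General R to -287/156. Shifting weight toward the row that does better against b2 would raise this floor (the equalizing mix achieves -12/13 against both b2 and b1), so the proposed strategy is not optimal.

No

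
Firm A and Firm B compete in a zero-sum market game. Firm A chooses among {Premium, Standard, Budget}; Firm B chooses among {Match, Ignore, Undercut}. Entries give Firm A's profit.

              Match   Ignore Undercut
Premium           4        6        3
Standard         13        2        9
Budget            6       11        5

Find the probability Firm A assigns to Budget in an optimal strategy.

Row minima: Premium → 3, Standard → 2, Budget → 5; maximin = 5.
Column maxima: Match → 13, Ignore → 11, Undercut → 9; minimax = 9.
5 ≠ 9, so there is no saddle point; optimal play is mixed.
Premium is strictly dominated by Budget, so Firm A never plays it.
Match is strictly dominated by Undercut (it gives Firm A strictly more in every row), so Firm B never plays it.
On the remaining 2×2 (Standard, Budget vs Ignore, Undercut):
Let Firm A play Standard with probability p. Expected payoff against Ignore: 2p + 11(1−p) = −9p + 11; against Undercut: 9p + 5(1−p) = 4p + 5.
Setting these equal: −9p + 11 = 4p + 5 ⇒ −13p = -6 ⇒ p = 6/13, and the value is (-9)·(6/13) + 11 = 89/13.
For Firm B: with q = P(Ignore), equating Standard's and Budget's payoffs gives −7q + 9 = 6q + 5 ⇒ q = 4/13.

7/13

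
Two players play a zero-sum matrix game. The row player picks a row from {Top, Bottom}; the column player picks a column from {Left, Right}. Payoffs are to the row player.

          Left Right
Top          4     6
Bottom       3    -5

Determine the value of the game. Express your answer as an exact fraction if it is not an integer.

Row minima: Top → 4, Bottom → -5; maximin = 4.
Column maxima: Left → 4, Right → 6; minimax = 4.
Since maximin = minimax = 4, there is a saddle point and the value is 4.

4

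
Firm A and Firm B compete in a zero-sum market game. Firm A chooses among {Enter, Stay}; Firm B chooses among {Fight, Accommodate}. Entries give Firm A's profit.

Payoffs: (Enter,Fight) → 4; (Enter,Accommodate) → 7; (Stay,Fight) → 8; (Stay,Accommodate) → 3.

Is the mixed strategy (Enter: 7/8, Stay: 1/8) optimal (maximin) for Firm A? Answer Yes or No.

No

Against Fight this mix gives (7/8)·4 + (1/8)·8 = 9/2.
Against Accommodate this mix gives (7/8)·7 + (1/8)·3 = 13/2.
Firm B will play Fight, holding Firm A to 9/2. Shifting weight toward the row that does better against Fight would raise this floor (the equalizing mix achieves 11/2 against both Fight and Accommodate), so the proposed strategy is not optimal.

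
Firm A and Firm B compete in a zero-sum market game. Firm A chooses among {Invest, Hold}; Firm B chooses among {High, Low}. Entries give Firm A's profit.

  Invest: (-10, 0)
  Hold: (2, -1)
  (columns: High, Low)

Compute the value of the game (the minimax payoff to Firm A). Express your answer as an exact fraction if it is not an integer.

Row minima: Invest → -10, Hold → -1; maximin = -1.
Column maxima: High → 2, Low → 0; minimax = 0.
-1 ≠ 0, so there is no saddle point; optimal play is mixed.
Let Firm A play Invest with probability p. Expected payoff against High: (-10)p + 2(1−p) = −12p + 2; against Low: 0p + (-1)(1−p) = p − 1.
Setting these equal: −12p + 2 = p − 1 ⇒ −13p = -3 ⇒ p = 3/13, and the value is (-12)·(3/13) + 2 = -10/13.
For Firm B: with q = P(High), equating Invest's and Hold's payoffs gives −10q = 3q − 1 ⇒ q = 1/13.

-10/13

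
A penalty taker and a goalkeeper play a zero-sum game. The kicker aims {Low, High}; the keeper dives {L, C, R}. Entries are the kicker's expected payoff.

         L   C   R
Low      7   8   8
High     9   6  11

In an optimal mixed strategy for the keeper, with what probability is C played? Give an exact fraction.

Row minima: Low → 7, High → 6; maximin = 7.
Column maxima: L → 9, C → 8, R → 11; minimax = 8.
7 ≠ 8, so there is no saddle point; optimal play is mixed.
R is strictly dominated by L (it gives the kicker strictly more in every row), so the keeper never plays it.
On the remaining 2×2 (Low, High vs L, C):
Let the kicker play Low with probability p. Expected payoff against L: 7p + 9(1−p) = −2p + 9; against C: 8p + 6(1−p) = 2p + 6.
Setting these equal: −2p + 9 = 2p + 6 ⇒ −4p = -3 ⇒ p = 3/4, and the value is (-2)·(3/4) + 9 = 15/2.
For the keeper: with q = P(L), equating Low's and High's payoffs gives −q + 8 = 3q + 6 ⇒ q = 1/2.

1/2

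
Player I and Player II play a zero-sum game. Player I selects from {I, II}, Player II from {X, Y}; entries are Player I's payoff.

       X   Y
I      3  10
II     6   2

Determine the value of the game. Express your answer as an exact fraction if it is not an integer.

54/11

Row minima: I → 3, II → 2; maximin = 3.
Column maxima: X → 6, Y → 10; minimax = 6.
3 ≠ 6, so there is no saddle point; optimal play is mixed.
Let Player I play I with probability p. Expected payoff against X: 3p + 6(1−p) = −3p + 6; against Y: 10p + 2(1−p) = 8p + 2.
Setting these equal: −3p + 6 = 8p + 2 ⇒ −11p = -4 ⇒ p = 4/11, and the value is (-3)·(4/11) + 6 = 54/11.
For Player II: with q = P(X), equating I's and II's payoffs gives −7q + 10 = 4q + 2 ⇒ q = 8/11.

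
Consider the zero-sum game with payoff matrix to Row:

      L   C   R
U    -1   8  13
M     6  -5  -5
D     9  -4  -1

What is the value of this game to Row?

34/11

Row minima: U → -1, M → -5, D → -4; maximin = -1.
Column maxima: L → 9, C → 8, R → 13; minimax = 8.
-1 ≠ 8, so there is no saddle point; optimal play is mixed.
M is strictly dominated by D, so Row never plays it.
With M eliminated, R is strictly dominated by C (it gives Row strictly more in every remaining row), so Column never plays it.
On the remaining 2×2 (U, D vs L, C):
Let Row play U with probability p. Expected payoff against L: (-1)p + 9(1−p) = −10p + 9; against C: 8p + (-4)(1−p) = 12p − 4.
Setting these equal: −10p + 9 = 12p − 4 ⇒ −22p = -13 ⇒ p = 13/22, and the value is (-10)·(13/22) + 9 = 34/11.
For Column: with q = P(L), equating U's and D's payoffs gives −9q + 8 = 13q − 4 ⇒ q = 6/11.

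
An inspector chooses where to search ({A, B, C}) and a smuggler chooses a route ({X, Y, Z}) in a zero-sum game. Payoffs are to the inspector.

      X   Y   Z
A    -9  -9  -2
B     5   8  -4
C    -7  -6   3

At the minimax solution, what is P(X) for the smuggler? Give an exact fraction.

7/19

Row minima: A → -9, B → -4, C → -7; maximin = -4.
Column maxima: X → 5, Y → 8, Z → 3; minimax = 3.
-4 ≠ 3, so there is no saddle point; optimal play is mixed.
A is strictly dominated by C, so the inspector never plays it.
With A eliminated, Y is strictly dominated by X (it gives the inspector strictly more in every remaining row), so the smuggler never plays it.
On the remaining 2×2 (B, C vs X, Z):
Let the inspector play B with probability p. Expected payoff against X: 5p + (-7)(1−p) = 12p − 7; against Z: (-4)p + 3(1−p) = −7p + 3.
Setting these equal: 12p − 7 = −7p + 3 ⇒ 19p = 10 ⇒ p = 10/19, and the value is (12)·(10/19) − 7 = -13/19.
For the smuggler: with q = P(X), equating B's and C's payoffs gives 9q − 4 = −10q + 3 ⇒ q = 7/19.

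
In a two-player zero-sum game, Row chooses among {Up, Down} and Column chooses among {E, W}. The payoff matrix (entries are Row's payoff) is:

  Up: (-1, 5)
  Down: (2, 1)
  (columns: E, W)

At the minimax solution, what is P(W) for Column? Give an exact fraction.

3/7

Row minima: Up → -1, Down → 1; maximin = 1.
Column maxima: E → 2, W → 5; minimax = 2.
1 ≠ 2, so there is no saddle point; optimal play is mixed.
Let Row play Up with probability p. Expected payoff against E: (-1)p + 2(1−p) = −3p + 2; against W: 5p + 1(1−p) = 4p + 1.
Setting these equal: −3p + 2 = 4p + 1 ⇒ −7p = -1 ⇒ p = 1/7, and the value is (-3)·(1/7) + 2 = 11/7.
For Column: with q = P(E), equating Up's and Down's payoffs gives −6q + 5 = q + 1 ⇒ q = 4/7.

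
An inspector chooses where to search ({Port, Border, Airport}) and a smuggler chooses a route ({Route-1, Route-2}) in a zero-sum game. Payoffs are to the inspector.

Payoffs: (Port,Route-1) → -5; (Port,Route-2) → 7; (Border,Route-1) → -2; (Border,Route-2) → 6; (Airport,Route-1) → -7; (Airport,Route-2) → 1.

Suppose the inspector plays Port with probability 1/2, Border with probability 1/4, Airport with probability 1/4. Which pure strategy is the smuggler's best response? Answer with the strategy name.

If the smuggler plays Route-1, the inspector's expected payoff is (1/2)·(-5) + (1/4)·(-2) + (1/4)·(-7) = -19/4.
If the smuggler plays Route-2, the inspector's expected payoff is (1/2)·7 + (1/4)·6 + (1/4)·1 = 21/4.
The smuggler minimizes the inspector's payoff; the smallest is -19/4, so the best response is Route-1.

Route-1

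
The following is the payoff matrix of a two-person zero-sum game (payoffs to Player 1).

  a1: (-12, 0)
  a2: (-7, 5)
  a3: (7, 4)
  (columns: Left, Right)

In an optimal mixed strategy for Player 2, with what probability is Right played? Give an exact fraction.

Row minima: a1 → -12, a2 → -7, a3 → 4; maximin = 4.
Column maxima: Left → 7, Right → 5; minimax = 5.
4 ≠ 5, so there is no saddle point; optimal play is mixed.
a1 is strictly dominated by a2, so Player 1 never plays it.
On the remaining 2×2 (a2, a3 vs Left, Right):
Let Player 1 play a2 with probability p. Expected payoff against Left: (-7)p + 7(1−p) = −14p + 7; against Right: 5p + 4(1−p) = p + 4.
Setting these equal: −14p + 7 = p + 4 ⇒ −15p = -3 ⇒ p = 1/5, and the value is (-14)·(1/5) + 7 = 21/5.
For Player 2: with q = P(Left), equating a2's and a3's payoffs gives −12q + 5 = 3q + 4 ⇒ q = 1/15.

14/15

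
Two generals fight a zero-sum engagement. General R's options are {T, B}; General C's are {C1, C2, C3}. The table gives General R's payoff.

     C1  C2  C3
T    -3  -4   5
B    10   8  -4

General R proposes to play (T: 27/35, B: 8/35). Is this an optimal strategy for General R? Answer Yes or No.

No

Against C1 this mix gives (27/35)·(-3) + (8/35)·10 = -1/35.
Against C2 this mix gives (27/35)·(-4) + (8/35)·8 = -44/35.
Against C3 this mix gives (27/35)·5 + (8/35)·(-4) = 103/35.
General C will play C2, holding General R to -44/35. Shifting weight toward the row that does better against C2 would raise this floor (the equalizing mix achieves 8/7 against both C2 and C3), so the proposed strategy is not optimal.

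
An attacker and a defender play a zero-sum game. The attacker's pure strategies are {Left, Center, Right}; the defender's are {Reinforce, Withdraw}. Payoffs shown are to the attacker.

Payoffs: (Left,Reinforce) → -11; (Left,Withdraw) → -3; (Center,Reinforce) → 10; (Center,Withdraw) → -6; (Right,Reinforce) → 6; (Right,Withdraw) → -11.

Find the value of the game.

Row minima: Left → -11, Center → -6, Right → -11; maximin = -6.
Column maxima: Reinforce → 10, Withdraw → -3; minimax = -3.
-6 ≠ -3, so there is no saddle point; optimal play is mixed.
Right is strictly dominated by Center, so the attacker never plays it.
On the remaining 2×2 (Left, Center vs Reinforce, Withdraw):
Let the attacker play Left with probability p. Expected payoff against Reinforce: (-11)p + 10(1−p) = −21p + 10; against Withdraw: (-3)p + (-6)(1−p) = 3p − 6.
Setting these equal: −21p + 10 = 3p − 6 ⇒ −24p = -16 ⇒ p = 2/3, and the value is (-21)·(2/3) + 10 = -4.
For the defender: with q = P(Reinforce), equating Left's and Center's payoffs gives −8q − 3 = 16q − 6 ⇒ q = 1/8.

-4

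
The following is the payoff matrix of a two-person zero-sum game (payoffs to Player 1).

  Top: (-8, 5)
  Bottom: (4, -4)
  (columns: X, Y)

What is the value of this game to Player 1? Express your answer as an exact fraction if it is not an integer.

-4/7

Row minima: Top → -8, Bottom → -4; maximin = -4.
Column maxima: X → 4, Y → 5; minimax = 4.
-4 ≠ 4, so there is no saddle point; optimal play is mixed.
Let Player 1 play Top with probability p. Expected payoff against X: (-8)p + 4(1−p) = −12p + 4; against Y: 5p + (-4)(1−p) = 9p − 4.
Setting these equal: −12p + 4 = 9p − 4 ⇒ −21p = -8 ⇒ p = 8/21, and the value is (-12)·(8/21) + 4 = -4/7.
For Player 2: with q = P(X), equating Top's and Bottom's payoffs gives −13q + 5 = 8q − 4 ⇒ q = 3/7.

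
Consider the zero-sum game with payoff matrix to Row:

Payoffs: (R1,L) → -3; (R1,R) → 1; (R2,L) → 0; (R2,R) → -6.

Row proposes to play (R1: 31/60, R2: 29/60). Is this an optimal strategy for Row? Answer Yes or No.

No

Against L this mix gives (31/60)·(-3) + (29/60)·0 = -31/20.
Against R this mix gives (31/60)·1 + (29/60)·(-6) = -143/60.
Column will play R, holding Row to -143/60. Shifting weight toward the row that does better against R would raise this floor (the equalizing mix achieves -9/5 against both R and L), so the proposed strategy is not optimal.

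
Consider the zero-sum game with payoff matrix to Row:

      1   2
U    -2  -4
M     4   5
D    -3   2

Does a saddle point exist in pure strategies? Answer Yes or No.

Yes

Row minima: U → -4, M → 4, D → -3; maximin = 4.
Column maxima: 1 → 4, 2 → 5; minimax = 4.
maximin = minimax = 4, so a saddle point exists.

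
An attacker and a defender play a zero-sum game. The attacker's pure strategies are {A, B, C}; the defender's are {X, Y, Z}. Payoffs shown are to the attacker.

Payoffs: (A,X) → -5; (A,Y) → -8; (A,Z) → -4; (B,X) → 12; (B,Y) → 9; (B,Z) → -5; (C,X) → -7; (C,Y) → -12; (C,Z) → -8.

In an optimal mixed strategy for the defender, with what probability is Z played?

17/18

Row minima: A → -8, B → -5, C → -12; maximin = -5.
Column maxima: X → 12, Y → 9, Z → -4; minimax = -4.
-5 ≠ -4, so there is no saddle point; optimal play is mixed.
C is strictly dominated by A, so the attacker never plays it.
X is strictly dominated by Y (it gives the attacker strictly more in every row), so the defender never plays it.
On the remaining 2×2 (A, B vs Y, Z):
Let the attacker play A with probability p. Expected payoff against Y: (-8)p + 9(1−p) = −17p + 9; against Z: (-4)p + (-5)(1−p) = p − 5.
Setting these equal: −17p + 9 = p − 5 ⇒ −18p = -14 ⇒ p = 7/9, and the value is (-17)·(7/9) + 9 = -38/9.
For the defender: with q = P(Y), equating A's and B's payoffs gives −4q − 4 = 14q − 5 ⇒ q = 1/18.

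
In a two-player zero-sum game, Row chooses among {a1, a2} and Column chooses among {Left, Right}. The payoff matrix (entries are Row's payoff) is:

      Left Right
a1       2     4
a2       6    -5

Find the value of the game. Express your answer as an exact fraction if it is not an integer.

Row minima: a1 → 2, a2 → -5; maximin = 2.
Column maxima: Left → 6, Right → 4; minimax = 4.
2 ≠ 4, so there is no saddle point; optimal play is mixed.
Let Row play a1 with probability p. Expected payoff against Left: 2p + 6(1−p) = −4p + 6; against Right: 4p + (-5)(1−p) = 9p − 5.
Setting these equal: −4p + 6 = 9p − 5 ⇒ −13p = -11 ⇒ p = 11/13, and the value is (-4)·(11/13) + 6 = 34/13.
For Column: with q = P(Left), equating a1's and a2's payoffs gives −2q + 4 = 11q − 5 ⇒ q = 9/13.

34/13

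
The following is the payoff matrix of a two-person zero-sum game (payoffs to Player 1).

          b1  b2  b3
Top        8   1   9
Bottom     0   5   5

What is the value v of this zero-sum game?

Row minima: Top → 1, Bottom → 0; maximin = 1.
Column maxima: b1 → 8, b2 → 5, b3 → 9; minimax = 5.
1 ≠ 5, so there is no saddle point; optimal play is mixed.
b3 is strictly dominated by b1 (it gives Player 1 strictly more in every row), so Player 2 never plays it.
On the remaining 2×2 (Top, Bottom vs b1, b2):
Let Player 1 play Top with probability p. Expected payoff against b1: 8p + 0(1−p) = 8p; against b2: 1p + 5(1−p) = −4p + 5.
Setting these equal: 8p = −4p + 5 ⇒ 12p = 5 ⇒ p = 5/12, and the value is (8)·(5/12) = 10/3.
For Player 2: with q = P(b1), equating Top's and Bottom's payoffs gives 7q + 1 = −5q + 5 ⇒ q = 1/3.

10/3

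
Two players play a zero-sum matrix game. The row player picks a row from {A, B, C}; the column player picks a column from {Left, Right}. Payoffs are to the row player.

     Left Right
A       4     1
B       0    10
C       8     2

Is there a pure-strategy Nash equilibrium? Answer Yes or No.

No

Row minima: A → 1, B → 0, C → 2; maximin = 2.
Column maxima: Left → 8, Right → 10; minimax = 8.
2 ≠ 8, so no pure-strategy equilibrium exists.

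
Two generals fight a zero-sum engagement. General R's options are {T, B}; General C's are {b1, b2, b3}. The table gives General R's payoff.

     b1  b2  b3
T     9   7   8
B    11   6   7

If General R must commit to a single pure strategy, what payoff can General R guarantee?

7

Row minima: T → 7, B → 6.
The best of these is 7.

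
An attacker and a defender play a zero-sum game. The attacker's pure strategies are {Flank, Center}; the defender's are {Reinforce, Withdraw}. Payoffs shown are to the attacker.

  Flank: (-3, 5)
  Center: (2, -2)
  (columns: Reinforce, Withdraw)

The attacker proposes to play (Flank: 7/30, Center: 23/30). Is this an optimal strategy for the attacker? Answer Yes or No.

No

Against Reinforce this mix gives (7/30)·(-3) + (23/30)·2 = 5/6.
Against Withdraw this mix gives (7/30)·5 + (23/30)·(-2) = -11/30.
The defender will play Withdraw, holding the attacker to -11/30. Shifting weight toward the row that does better against Withdraw would raise this floor (the equalizing mix achieves 1/3 against both Withdraw and Reinforce), so the proposed strategy is not optimal.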